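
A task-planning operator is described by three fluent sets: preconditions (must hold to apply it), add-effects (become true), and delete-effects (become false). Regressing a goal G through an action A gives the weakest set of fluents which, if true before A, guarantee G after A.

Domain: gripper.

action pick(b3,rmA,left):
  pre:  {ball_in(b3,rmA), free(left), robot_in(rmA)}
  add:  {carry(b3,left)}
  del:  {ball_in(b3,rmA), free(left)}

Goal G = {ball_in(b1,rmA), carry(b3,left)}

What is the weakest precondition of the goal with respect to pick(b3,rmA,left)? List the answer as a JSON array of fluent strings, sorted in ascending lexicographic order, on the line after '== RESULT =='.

Regress:
  G ∩ del = {}  (empty — regression defined)
  G \ add = {ball_in(b1,rmA), carry(b3,left)} \ {carry(b3,left)} = {ball_in(b1,rmA)}
  ∪ pre   = {ball_in(b1,rmA)} ∪ {ball_in(b3,rmA), free(left), robot_in(rmA)}
          = {ball_in(b1,rmA), ball_in(b3,rmA), free(left), robot_in(rmA)}

== RESULT ==
["ball_in(b1,rmA)", "ball_in(b3,rmA)", "free(left)", "robot_in(rmA)"]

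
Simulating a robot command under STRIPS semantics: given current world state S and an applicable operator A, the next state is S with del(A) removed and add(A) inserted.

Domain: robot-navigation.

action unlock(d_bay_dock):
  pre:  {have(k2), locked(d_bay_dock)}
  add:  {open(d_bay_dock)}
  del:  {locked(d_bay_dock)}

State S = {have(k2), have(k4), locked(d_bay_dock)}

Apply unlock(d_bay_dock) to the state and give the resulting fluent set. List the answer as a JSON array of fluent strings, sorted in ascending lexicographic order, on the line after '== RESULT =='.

Compute (S \ del) ∪ add:
  pre ⊆ S: {have(k2), locked(d_bay_dock)} ⊆ S  — applicable
  S \ del = {have(k2), have(k4)}
  ∪ add   = {have(k2), have(k4), open(d_bay_dock)}

== RESULT ==
["have(k2)", "have(k4)", "open(d_bay_dock)"]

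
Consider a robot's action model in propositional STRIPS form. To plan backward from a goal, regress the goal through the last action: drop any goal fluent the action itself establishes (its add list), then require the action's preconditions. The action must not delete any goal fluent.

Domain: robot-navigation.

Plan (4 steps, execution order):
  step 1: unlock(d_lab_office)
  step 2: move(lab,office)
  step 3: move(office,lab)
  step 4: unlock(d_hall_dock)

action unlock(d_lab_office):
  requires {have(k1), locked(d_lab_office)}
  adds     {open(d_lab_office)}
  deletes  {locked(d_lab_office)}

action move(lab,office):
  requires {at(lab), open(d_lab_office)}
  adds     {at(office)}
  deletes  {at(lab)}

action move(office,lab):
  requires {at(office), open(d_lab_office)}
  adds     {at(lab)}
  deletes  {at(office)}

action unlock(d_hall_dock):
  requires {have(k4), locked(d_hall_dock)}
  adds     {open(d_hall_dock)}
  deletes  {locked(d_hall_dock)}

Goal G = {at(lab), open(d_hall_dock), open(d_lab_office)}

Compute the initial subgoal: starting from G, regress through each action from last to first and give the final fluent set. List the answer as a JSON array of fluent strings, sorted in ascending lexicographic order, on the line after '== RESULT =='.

Work backward from the goal:
  through step 4 (unlock(d_hall_dock)): drop {open(d_hall_dock)}, keep {at(lab), open(d_lab_office)}, require {have(k4), locked(d_hall_dock)}
    → {at(lab), have(k4), locked(d_hall_dock), open(d_lab_office)}
  through step 3 (move(office,lab)): drop {at(lab)}, keep {have(k4), locked(d_hall_dock), open(d_lab_office)}, require {at(office), open(d_lab_office)}
    → {at(office), have(k4), locked(d_hall_dock), open(d_lab_office)}
  through step 2 (move(lab,office)): drop {at(office)}, keep {have(k4), locked(d_hall_dock), open(d_lab_office)}, require {at(lab), open(d_lab_office)}
    → {at(lab), have(k4), locked(d_hall_dock), open(d_lab_office)}
  through step 1 (unlock(d_lab_office)): drop {open(d_lab_office)}, keep {at(lab), have(k4), locked(d_hall_dock)}, require {have(k1), locked(d_lab_office)}
    → {at(lab), have(k1), have(k4), locked(d_hall_dock), locked(d_lab_office)}

== RESULT ==
["at(lab)", "have(k1)", "have(k4)", "locked(d_hall_dock)", "locked(d_lab_office)"]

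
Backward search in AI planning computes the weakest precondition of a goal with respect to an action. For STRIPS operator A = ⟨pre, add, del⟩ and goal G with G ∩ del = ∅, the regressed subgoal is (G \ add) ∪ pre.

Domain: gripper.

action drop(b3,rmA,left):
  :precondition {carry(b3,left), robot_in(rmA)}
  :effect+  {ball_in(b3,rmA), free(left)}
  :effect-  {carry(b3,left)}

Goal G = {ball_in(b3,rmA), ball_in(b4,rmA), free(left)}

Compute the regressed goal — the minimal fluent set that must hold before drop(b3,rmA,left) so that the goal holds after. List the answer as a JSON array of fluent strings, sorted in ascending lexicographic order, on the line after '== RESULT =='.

Regress:
  G ∩ del = {}  (empty — regression defined)
  G \ add = {ball_in(b3,rmA), ball_in(b4,rmA), free(left)} \ {ball_in(b3,rmA), free(left)} = {ball_in(b4,rmA)}
  ∪ pre   = {ball_in(b4,rmA)} ∪ {carry(b3,left), robot_in(rmA)}
          = {ball_in(b4,rmA), carry(b3,left), robot_in(rmA)}

== RESULT ==
["ball_in(b4,rmA)", "carry(b3,left)", "robot_in(rmA)"]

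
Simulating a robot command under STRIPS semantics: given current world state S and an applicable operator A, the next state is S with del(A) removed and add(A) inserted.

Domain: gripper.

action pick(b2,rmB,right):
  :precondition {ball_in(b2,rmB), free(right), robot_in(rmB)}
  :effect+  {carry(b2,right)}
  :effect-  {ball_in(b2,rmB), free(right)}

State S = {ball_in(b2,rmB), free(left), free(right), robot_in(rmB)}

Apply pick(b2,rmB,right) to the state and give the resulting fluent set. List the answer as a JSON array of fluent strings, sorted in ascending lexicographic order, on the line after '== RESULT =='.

Progress:
  pre ⊆ S: {ball_in(b2,rmB), free(right), robot_in(rmB)} ⊆ S  — applicable
  S \ del = {free(left), robot_in(rmB)}
  ∪ add   = {carry(b2,right), free(left), robot_in(rmB)}

== RESULT ==
["carry(b2,right)", "free(left)", "robot_in(rmB)"]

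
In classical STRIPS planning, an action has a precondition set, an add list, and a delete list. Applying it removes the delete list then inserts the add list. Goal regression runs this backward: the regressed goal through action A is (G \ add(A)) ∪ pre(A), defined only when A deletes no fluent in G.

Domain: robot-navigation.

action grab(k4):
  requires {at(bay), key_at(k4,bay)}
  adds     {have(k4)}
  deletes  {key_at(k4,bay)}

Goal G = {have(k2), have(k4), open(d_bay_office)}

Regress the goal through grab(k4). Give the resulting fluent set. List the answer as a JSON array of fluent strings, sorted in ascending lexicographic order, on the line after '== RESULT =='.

Compute (G \ add) ∪ pre:
  G ∩ del = {}  (empty — regression defined)
  G \ add = {have(k2), have(k4), open(d_bay_office)} \ {have(k4)} = {have(k2), open(d_bay_office)}
  ∪ pre   = {have(k2), open(d_bay_office)} ∪ {at(bay), key_at(k4,bay)}
          = {at(bay), have(k2), key_at(k4,bay), open(d_bay_office)}

== RESULT ==
["at(bay)", "have(k2)", "key_at(k4,bay)", "open(d_bay_office)"]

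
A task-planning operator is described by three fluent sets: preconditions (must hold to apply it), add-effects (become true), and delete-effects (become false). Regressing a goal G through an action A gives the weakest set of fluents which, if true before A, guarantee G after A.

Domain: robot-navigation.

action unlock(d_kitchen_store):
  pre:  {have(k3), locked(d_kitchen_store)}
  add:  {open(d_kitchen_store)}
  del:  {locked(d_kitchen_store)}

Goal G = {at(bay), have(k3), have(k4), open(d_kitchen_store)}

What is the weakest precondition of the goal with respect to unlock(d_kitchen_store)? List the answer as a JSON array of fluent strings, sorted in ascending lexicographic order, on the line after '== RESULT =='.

Regress:
  G ∩ del = {}  (empty — regression defined)
  G \ add = {at(bay), have(k3), have(k4), open(d_kitchen_store)} \ {open(d_kitchen_store)} = {at(bay), have(k3), have(k4)}
  ∪ pre   = {at(bay), have(k3), have(k4)} ∪ {have(k3), locked(d_kitchen_store)}
          = {at(bay), have(k3), have(k4), locked(d_kitchen_store)}

== RESULT ==
["at(bay)", "have(k3)", "have(k4)", "locked(d_kitchen_store)"]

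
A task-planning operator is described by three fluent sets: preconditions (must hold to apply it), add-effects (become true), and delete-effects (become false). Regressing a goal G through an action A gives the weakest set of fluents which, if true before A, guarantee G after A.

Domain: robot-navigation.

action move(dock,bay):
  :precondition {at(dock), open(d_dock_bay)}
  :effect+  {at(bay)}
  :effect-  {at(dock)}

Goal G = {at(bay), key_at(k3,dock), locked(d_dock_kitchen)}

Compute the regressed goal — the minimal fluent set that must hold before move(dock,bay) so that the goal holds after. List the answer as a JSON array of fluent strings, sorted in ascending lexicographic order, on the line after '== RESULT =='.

Compute (G \ add) ∪ pre:
  G ∩ del = {}  (empty — regression defined)
  G \ add = {at(bay), key_at(k3,dock), locked(d_dock_kitchen)} \ {at(bay)} = {key_at(k3,dock), locked(d_dock_kitchen)}
  ∪ pre   = {key_at(k3,dock), locked(d_dock_kitchen)} ∪ {at(dock), open(d_dock_bay)}
          = {at(dock), key_at(k3,dock), locked(d_dock_kitchen), open(d_dock_bay)}

== RESULT ==
["at(dock)", "key_at(k3,dock)", "locked(d_dock_kitchen)", "open(d_dock_bay)"]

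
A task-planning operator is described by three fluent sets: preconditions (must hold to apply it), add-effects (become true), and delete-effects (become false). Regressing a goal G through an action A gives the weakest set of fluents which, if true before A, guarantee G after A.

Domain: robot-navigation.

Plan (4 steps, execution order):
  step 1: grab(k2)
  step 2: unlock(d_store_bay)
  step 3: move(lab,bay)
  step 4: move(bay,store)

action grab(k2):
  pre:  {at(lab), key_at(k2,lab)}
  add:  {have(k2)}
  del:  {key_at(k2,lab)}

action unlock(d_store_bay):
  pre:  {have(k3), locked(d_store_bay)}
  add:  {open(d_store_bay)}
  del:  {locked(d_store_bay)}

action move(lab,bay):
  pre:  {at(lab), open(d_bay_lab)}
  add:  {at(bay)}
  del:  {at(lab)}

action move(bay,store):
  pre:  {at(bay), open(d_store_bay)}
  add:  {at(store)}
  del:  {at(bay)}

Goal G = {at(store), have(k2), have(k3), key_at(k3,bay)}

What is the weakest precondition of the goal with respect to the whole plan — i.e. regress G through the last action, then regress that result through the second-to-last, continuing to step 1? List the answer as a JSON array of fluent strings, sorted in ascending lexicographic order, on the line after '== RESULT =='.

Work backward from the goal:
  through step 4 (move(bay,store)): drop {at(store)}, keep {have(k2), have(k3), key_at(k3,bay)}, require {at(bay), open(d_store_bay)}
    → {at(bay), have(k2), have(k3), key_at(k3,bay), open(d_store_bay)}
  through step 3 (move(lab,bay)): drop {at(bay)}, keep {have(k2), have(k3), key_at(k3,bay), open(d_store_bay)}, require {at(lab), open(d_bay_lab)}
    → {at(lab), have(k2), have(k3), key_at(k3,bay), open(d_bay_lab), open(d_store_bay)}
  through step 2 (unlock(d_store_bay)): drop {open(d_store_bay)}, keep {at(lab), have(k2), have(k3), key_at(k3,bay), open(d_bay_lab)}, require {have(k3), locked(d_store_bay)}
    → {at(lab), have(k2), have(k3), key_at(k3,bay), locked(d_store_bay), open(d_bay_lab)}
  through step 1 (grab(k2)): drop {have(k2)}, keep {at(lab), have(k3), key_at(k3,bay), locked(d_store_bay), open(d_bay_lab)}, require {at(lab), key_at(k2,lab)}
    → {at(lab), have(k3), key_at(k2,lab), key_at(k3,bay), locked(d_store_bay), open(d_bay_lab)}

== RESULT ==
["at(lab)", "have(k3)", "key_at(k2,lab)", "key_at(k3,bay)", "locked(d_store_bay)", "open(d_bay_lab)"]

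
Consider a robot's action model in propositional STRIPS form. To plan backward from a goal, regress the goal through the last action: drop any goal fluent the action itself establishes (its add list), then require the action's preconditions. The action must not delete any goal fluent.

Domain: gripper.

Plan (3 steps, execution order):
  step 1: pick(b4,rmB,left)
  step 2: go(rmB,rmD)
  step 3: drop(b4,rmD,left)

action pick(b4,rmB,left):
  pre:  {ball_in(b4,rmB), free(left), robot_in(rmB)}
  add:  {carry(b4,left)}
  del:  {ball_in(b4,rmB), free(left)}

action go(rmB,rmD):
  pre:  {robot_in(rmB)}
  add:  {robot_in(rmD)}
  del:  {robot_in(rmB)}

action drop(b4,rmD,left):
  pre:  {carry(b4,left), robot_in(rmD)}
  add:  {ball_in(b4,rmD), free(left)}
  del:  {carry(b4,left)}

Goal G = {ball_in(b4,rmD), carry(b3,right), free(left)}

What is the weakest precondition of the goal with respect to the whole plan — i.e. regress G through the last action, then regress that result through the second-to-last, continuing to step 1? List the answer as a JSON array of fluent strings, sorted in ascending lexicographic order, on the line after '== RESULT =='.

Regress step by step:
  through step 3 (drop(b4,rmD,left)): drop {ball_in(b4,rmD), free(left)}, keep {carry(b3,right)}, require {carry(b4,left), robot_in(rmD)}
    → {carry(b3,right), carry(b4,left), robot_in(rmD)}
  through step 2 (go(rmB,rmD)): drop {robot_in(rmD)}, keep {carry(b3,right), carry(b4,left)}, require {robot_in(rmB)}
    → {carry(b3,right), carry(b4,left), robot_in(rmB)}
  through step 1 (pick(b4,rmB,left)): drop {carry(b4,left)}, keep {carry(b3,right), robot_in(rmB)}, require {ball_in(b4,rmB), free(left), robot_in(rmB)}
    → {ball_in(b4,rmB), carry(b3,right), free(left), robot_in(rmB)}

== RESULT ==
["ball_in(b4,rmB)", "carry(b3,right)", "free(left)", "robot_in(rmB)"]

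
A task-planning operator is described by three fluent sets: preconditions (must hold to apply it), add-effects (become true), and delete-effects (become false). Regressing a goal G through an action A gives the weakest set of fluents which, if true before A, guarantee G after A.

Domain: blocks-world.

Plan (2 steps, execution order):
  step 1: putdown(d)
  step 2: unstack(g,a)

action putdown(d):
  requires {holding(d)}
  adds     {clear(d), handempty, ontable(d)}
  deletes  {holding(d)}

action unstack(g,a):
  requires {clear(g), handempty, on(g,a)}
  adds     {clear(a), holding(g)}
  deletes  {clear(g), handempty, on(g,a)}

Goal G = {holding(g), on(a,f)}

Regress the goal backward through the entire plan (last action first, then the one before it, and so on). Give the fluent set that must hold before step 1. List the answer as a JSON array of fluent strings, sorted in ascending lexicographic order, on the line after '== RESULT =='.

Regress step by step:
  through step 2 (unstack(g,a)): drop {holding(g)}, keep {on(a,f)}, require {clear(g), handempty, on(g,a)}
    → {clear(g), handempty, on(a,f), on(g,a)}
  through step 1 (putdown(d)): drop {handempty}, keep {clear(g), on(a,f), on(g,a)}, require {holding(d)}
    → {clear(g), holding(d), on(a,f), on(g,a)}

== RESULT ==
["clear(g)", "holding(d)", "on(a,f)", "on(g,a)"]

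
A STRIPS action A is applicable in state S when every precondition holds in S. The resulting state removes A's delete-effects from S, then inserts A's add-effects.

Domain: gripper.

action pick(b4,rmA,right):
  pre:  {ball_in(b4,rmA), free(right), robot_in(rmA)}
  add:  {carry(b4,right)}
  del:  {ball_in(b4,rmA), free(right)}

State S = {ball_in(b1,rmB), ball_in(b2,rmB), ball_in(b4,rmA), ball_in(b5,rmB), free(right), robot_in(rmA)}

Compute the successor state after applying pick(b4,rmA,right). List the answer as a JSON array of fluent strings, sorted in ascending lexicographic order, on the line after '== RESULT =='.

Compute (S \ del) ∪ add:
  pre ⊆ S: {ball_in(b4,rmA), free(right), robot_in(rmA)} ⊆ S  — applicable
  S \ del = {ball_in(b1,rmB), ball_in(b2,rmB), ball_in(b5,rmB), robot_in(rmA)}
  ∪ add   = {ball_in(b1,rmB), ball_in(b2,rmB), ball_in(b5,rmB), carry(b4,right), robot_in(rmA)}

== RESULT ==
["ball_in(b1,rmB)", "ball_in(b2,rmB)", "ball_in(b5,rmB)", "carry(b4,right)", "robot_in(rmA)"]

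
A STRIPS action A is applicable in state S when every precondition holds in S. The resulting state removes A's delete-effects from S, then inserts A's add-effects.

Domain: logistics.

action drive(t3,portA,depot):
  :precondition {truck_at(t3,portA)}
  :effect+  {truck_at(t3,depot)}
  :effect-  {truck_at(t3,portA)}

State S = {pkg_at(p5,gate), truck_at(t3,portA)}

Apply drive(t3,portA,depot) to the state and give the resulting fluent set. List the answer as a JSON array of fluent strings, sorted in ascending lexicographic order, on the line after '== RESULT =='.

Compute (S \ del) ∪ add:
  pre ⊆ S: {truck_at(t3,portA)} ⊆ S  — applicable
  S \ del = {pkg_at(p5,gate)}
  ∪ add   = {pkg_at(p5,gate), truck_at(t3,depot)}

== RESULT ==
["pkg_at(p5,gate)", "truck_at(t3,depot)"]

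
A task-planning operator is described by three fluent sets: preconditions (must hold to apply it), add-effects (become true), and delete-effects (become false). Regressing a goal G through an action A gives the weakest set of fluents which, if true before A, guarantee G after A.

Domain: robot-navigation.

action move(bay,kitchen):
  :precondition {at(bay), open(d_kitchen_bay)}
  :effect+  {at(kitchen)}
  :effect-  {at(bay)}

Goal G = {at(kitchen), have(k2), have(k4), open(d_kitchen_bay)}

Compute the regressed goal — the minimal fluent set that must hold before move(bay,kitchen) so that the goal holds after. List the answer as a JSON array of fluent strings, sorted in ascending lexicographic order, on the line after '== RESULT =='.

Regress:
  G ∩ del = {}  (empty — regression defined)
  G \ add = {at(kitchen), have(k2), have(k4), open(d_kitchen_bay)} \ {at(kitchen)} = {have(k2), have(k4), open(d_kitchen_bay)}
  ∪ pre   = {have(k2), have(k4), open(d_kitchen_bay)} ∪ {at(bay), open(d_kitchen_bay)}
          = {at(bay), have(k2), have(k4), open(d_kitchen_bay)}

== RESULT ==
["at(bay)", "have(k2)", "have(k4)", "open(d_kitchen_bay)"]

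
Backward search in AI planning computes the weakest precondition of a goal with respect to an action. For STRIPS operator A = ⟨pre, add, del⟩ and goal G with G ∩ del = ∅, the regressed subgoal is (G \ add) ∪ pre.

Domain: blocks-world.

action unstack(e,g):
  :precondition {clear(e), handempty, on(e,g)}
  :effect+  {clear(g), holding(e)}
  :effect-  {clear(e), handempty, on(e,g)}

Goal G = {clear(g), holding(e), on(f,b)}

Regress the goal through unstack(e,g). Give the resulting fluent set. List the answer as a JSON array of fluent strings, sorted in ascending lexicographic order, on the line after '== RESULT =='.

Regress:
  G ∩ del = {}  (empty — regression defined)
  G \ add = {clear(g), holding(e), on(f,b)} \ {clear(g), holding(e)} = {on(f,b)}
  ∪ pre   = {on(f,b)} ∪ {clear(e), handempty, on(e,g)}
          = {clear(e), handempty, on(e,g), on(f,b)}

== RESULT ==
["clear(e)", "handempty", "on(e,g)", "on(f,b)"]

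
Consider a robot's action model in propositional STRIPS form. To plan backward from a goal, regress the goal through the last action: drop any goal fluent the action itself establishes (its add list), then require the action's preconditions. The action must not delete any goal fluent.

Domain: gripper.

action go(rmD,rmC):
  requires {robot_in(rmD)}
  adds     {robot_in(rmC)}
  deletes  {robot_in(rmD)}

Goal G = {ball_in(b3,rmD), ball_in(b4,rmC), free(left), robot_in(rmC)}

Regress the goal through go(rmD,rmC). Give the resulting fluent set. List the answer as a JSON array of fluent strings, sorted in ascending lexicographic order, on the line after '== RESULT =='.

Compute (G \ add) ∪ pre:
  G ∩ del = {}  (empty — regression defined)
  G \ add = {ball_in(b3,rmD), ball_in(b4,rmC), free(left), robot_in(rmC)} \ {robot_in(rmC)} = {ball_in(b3,rmD), ball_in(b4,rmC), free(left)}
  ∪ pre   = {ball_in(b3,rmD), ball_in(b4,rmC), free(left)} ∪ {robot_in(rmD)}
          = {ball_in(b3,rmD), ball_in(b4,rmC), free(left), robot_in(rmD)}

== RESULT ==
["ball_in(b3,rmD)", "ball_in(b4,rmC)", "free(left)", "robot_in(rmD)"]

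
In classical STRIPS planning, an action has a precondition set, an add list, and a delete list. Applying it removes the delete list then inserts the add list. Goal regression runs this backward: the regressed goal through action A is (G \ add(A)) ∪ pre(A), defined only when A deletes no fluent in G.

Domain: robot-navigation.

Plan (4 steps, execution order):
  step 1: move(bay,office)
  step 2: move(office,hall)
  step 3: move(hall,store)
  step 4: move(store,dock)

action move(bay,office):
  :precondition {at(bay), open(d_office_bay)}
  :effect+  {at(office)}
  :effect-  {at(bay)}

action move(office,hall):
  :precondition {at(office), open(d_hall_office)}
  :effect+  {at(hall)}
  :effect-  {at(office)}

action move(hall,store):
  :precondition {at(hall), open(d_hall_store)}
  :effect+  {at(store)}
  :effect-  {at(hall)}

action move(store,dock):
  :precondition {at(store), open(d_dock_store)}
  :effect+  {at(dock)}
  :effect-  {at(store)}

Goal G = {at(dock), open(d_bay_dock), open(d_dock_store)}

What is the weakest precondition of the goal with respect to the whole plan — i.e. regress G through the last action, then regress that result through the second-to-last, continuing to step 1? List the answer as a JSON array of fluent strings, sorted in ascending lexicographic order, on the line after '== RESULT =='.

Regress step by step:
  through step 4 (move(store,dock)): drop {at(dock)}, keep {open(d_bay_dock), open(d_dock_store)}, require {at(store), open(d_dock_store)}
    → {at(store), open(d_bay_dock), open(d_dock_store)}
  through step 3 (move(hall,store)): drop {at(store)}, keep {open(d_bay_dock), open(d_dock_store)}, require {at(hall), open(d_hall_store)}
    → {at(hall), open(d_bay_dock), open(d_dock_store), open(d_hall_store)}
  through step 2 (move(office,hall)): drop {at(hall)}, keep {open(d_bay_dock), open(d_dock_store), open(d_hall_store)}, require {at(office), open(d_hall_office)}
    → {at(office), open(d_bay_dock), open(d_dock_store), open(d_hall_office), open(d_hall_store)}
  through step 1 (move(bay,office)): drop {at(office)}, keep {open(d_bay_dock), open(d_dock_store), open(d_hall_office), open(d_hall_store)}, require {at(bay), open(d_office_bay)}
    → {at(bay), open(d_bay_dock), open(d_dock_store), open(d_hall_office), open(d_hall_store), open(d_office_bay)}

== RESULT ==
["at(bay)", "open(d_bay_dock)", "open(d_dock_store)", "open(d_hall_office)", "open(d_hall_store)", "open(d_office_bay)"]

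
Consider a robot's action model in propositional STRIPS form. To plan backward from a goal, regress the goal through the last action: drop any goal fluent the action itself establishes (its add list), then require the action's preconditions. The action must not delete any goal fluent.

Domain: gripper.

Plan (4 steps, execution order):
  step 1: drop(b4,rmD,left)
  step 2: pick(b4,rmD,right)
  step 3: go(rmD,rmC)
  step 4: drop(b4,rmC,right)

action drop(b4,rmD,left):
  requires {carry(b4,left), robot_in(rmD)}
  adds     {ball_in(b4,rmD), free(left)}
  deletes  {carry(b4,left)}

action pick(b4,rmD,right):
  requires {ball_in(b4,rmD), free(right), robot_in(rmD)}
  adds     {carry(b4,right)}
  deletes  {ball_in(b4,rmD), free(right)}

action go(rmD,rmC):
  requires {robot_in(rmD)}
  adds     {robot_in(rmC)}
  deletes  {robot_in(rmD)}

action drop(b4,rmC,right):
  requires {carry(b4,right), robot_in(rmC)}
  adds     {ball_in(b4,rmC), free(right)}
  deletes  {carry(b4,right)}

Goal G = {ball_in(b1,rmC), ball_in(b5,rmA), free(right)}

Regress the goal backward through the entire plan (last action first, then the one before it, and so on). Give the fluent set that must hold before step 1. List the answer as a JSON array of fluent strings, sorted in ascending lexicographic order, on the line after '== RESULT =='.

Regress step by step:
  through step 4 (drop(b4,rmC,right)): drop {free(right)}, keep {ball_in(b1,rmC), ball_in(b5,rmA)}, require {carry(b4,right), robot_in(rmC)}
    → {ball_in(b1,rmC), ball_in(b5,rmA), carry(b4,right), robot_in(rmC)}
  through step 3 (go(rmD,rmC)): drop {robot_in(rmC)}, keep {ball_in(b1,rmC), ball_in(b5,rmA), carry(b4,right)}, require {robot_in(rmD)}
    → {ball_in(b1,rmC), ball_in(b5,rmA), carry(b4,right), robot_in(rmD)}
  through step 2 (pick(b4,rmD,right)): drop {carry(b4,right)}, keep {ball_in(b1,rmC), ball_in(b5,rmA), robot_in(rmD)}, require {ball_in(b4,rmD), free(right), robot_in(rmD)}
    → {ball_in(b1,rmC), ball_in(b4,rmD), ball_in(b5,rmA), free(right), robot_in(rmD)}
  through step 1 (drop(b4,rmD,left)): drop {ball_in(b4,rmD)}, keep {ball_in(b1,rmC), ball_in(b5,rmA), free(right), robot_in(rmD)}, require {carry(b4,left), robot_in(rmD)}
    → {ball_in(b1,rmC), ball_in(b5,rmA), carry(b4,left), free(right), robot_in(rmD)}

== RESULT ==
["ball_in(b1,rmC)", "ball_in(b5,rmA)", "carry(b4,left)", "free(right)", "robot_in(rmD)"]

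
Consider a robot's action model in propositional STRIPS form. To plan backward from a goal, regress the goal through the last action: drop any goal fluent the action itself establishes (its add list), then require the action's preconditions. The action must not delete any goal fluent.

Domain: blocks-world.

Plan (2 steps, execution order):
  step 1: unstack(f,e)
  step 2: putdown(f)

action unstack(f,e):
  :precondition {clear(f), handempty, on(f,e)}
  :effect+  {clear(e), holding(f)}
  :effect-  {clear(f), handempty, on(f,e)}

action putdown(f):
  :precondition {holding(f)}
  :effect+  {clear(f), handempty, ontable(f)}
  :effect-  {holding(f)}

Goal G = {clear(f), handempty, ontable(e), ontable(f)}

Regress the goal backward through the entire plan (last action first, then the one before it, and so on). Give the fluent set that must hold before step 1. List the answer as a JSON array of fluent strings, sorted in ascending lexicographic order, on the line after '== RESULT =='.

Regress step by step:
  through step 2 (putdown(f)): drop {clear(f), handempty, ontable(f)}, keep {ontable(e)}, require {holding(f)}
    → {holding(f), ontable(e)}
  through step 1 (unstack(f,e)): drop {holding(f)}, keep {ontable(e)}, require {clear(f), handempty, on(f,e)}
    → {clear(f), handempty, on(f,e), ontable(e)}

== RESULT ==
["clear(f)", "handempty", "on(f,e)", "ontable(e)"]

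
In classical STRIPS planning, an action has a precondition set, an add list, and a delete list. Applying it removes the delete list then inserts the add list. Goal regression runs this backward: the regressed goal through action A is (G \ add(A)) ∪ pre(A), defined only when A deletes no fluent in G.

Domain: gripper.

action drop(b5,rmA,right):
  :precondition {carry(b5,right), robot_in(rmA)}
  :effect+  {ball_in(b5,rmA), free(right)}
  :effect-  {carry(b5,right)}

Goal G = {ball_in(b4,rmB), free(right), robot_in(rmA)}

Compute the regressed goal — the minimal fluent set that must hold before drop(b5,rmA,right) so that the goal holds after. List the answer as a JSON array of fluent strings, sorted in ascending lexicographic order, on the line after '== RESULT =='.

Compute (G \ add) ∪ pre:
  G ∩ del = {}  (empty — regression defined)
  G \ add = {ball_in(b4,rmB), free(right), robot_in(rmA)} \ {ball_in(b5,rmA), free(right)} = {ball_in(b4,rmB), robot_in(rmA)}
  ∪ pre   = {ball_in(b4,rmB), robot_in(rmA)} ∪ {carry(b5,right), robot_in(rmA)}
          = {ball_in(b4,rmB), carry(b5,right), robot_in(rmA)}

== RESULT ==
["ball_in(b4,rmB)", "carry(b5,right)", "robot_in(rmA)"]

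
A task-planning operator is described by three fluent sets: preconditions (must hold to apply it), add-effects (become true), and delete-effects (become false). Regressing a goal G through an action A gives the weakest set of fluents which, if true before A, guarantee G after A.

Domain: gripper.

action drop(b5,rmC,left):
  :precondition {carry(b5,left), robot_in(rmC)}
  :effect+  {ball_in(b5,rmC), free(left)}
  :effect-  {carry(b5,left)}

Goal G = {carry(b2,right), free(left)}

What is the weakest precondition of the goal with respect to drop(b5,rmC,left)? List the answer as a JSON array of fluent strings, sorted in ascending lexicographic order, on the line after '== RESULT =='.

Regress:
  G ∩ del = {}  (empty — regression defined)
  G \ add = {carry(b2,right), free(left)} \ {ball_in(b5,rmC), free(left)} = {carry(b2,right)}
  ∪ pre   = {carry(b2,right)} ∪ {carry(b5,left), robot_in(rmC)}
          = {carry(b2,right), carry(b5,left), robot_in(rmC)}

== RESULT ==
["carry(b2,right)", "carry(b5,left)", "robot_in(rmC)"]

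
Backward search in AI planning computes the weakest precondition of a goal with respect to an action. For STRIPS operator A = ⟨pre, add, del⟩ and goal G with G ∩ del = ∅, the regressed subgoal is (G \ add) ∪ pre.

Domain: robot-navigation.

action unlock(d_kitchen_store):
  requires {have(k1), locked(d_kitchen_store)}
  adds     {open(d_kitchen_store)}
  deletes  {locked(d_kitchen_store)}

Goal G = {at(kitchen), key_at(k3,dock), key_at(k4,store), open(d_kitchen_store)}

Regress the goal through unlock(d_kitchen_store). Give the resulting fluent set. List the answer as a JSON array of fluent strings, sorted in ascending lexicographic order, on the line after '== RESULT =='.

Compute (G \ add) ∪ pre:
  G ∩ del = {}  (empty — regression defined)
  G \ add = {at(kitchen), key_at(k3,dock), key_at(k4,store), open(d_kitchen_store)} \ {open(d_kitchen_store)} = {at(kitchen), key_at(k3,dock), key_at(k4,store)}
  ∪ pre   = {at(kitchen), key_at(k3,dock), key_at(k4,store)} ∪ {have(k1), locked(d_kitchen_store)}
          = {at(kitchen), have(k1), key_at(k3,dock), key_at(k4,store), locked(d_kitchen_store)}

== RESULT ==
["at(kitchen)", "have(k1)", "key_at(k3,dock)", "key_at(k4,store)", "locked(d_kitchen_store)"]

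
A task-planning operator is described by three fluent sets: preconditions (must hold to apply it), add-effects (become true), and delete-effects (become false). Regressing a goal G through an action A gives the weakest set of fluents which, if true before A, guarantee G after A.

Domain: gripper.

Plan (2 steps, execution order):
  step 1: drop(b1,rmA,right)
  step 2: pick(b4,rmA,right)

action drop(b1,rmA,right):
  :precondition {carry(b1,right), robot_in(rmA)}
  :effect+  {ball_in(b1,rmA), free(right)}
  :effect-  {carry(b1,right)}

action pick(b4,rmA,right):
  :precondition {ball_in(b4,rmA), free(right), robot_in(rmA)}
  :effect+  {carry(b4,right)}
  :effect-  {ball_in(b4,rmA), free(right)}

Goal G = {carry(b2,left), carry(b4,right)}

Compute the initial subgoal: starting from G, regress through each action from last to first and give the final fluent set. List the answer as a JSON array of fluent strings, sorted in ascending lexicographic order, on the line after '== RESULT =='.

Work backward from the goal:
  through step 2 (pick(b4,rmA,right)): drop {carry(b4,right)}, keep {carry(b2,left)}, require {ball_in(b4,rmA), free(right), robot_in(rmA)}
    → {ball_in(b4,rmA), carry(b2,left), free(right), robot_in(rmA)}
  through step 1 (drop(b1,rmA,right)): drop {free(right)}, keep {ball_in(b4,rmA), carry(b2,left), robot_in(rmA)}, require {carry(b1,right), robot_in(rmA)}
    → {ball_in(b4,rmA), carry(b1,right), carry(b2,left), robot_in(rmA)}

== RESULT ==
["ball_in(b4,rmA)", "carry(b1,right)", "carry(b2,left)", "robot_in(rmA)"]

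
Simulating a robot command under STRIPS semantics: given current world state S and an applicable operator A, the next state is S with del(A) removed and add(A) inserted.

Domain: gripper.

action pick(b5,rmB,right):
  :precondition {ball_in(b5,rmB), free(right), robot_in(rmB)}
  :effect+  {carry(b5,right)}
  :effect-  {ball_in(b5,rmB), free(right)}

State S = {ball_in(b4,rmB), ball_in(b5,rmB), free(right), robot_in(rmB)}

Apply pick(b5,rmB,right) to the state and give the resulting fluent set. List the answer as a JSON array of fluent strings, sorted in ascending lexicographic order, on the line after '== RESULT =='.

Progress:
  pre ⊆ S: {ball_in(b5,rmB), free(right), robot_in(rmB)} ⊆ S  — applicable
  S \ del = {ball_in(b4,rmB), robot_in(rmB)}
  ∪ add   = {ball_in(b4,rmB), carry(b5,right), robot_in(rmB)}

== RESULT ==
["ball_in(b4,rmB)", "carry(b5,right)", "robot_in(rmB)"]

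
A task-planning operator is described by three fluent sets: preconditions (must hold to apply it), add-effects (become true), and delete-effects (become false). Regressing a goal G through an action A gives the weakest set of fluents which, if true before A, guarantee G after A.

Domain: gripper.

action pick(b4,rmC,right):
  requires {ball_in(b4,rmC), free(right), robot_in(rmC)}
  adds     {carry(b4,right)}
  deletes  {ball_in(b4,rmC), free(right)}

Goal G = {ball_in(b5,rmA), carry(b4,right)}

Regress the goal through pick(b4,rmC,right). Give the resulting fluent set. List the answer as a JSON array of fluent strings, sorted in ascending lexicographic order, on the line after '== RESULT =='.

Regress:
  G ∩ del = {}  (empty — regression defined)
  G \ add = {ball_in(b5,rmA), carry(b4,right)} \ {carry(b4,right)} = {ball_in(b5,rmA)}
  ∪ pre   = {ball_in(b5,rmA)} ∪ {ball_in(b4,rmC), free(right), robot_in(rmC)}
          = {ball_in(b4,rmC), ball_in(b5,rmA), free(right), robot_in(rmC)}

== RESULT ==
["ball_in(b4,rmC)", "ball_in(b5,rmA)", "free(right)", "robot_in(rmC)"]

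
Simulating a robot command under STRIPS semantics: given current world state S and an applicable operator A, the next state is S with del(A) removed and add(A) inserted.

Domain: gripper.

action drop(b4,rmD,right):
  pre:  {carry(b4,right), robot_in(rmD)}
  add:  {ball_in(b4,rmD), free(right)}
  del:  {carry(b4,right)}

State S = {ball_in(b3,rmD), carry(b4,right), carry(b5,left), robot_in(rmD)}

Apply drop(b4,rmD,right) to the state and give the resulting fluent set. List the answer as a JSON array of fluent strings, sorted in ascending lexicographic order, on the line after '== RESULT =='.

Compute (S \ del) ∪ add:
  pre ⊆ S: {carry(b4,right), robot_in(rmD)} ⊆ S  — applicable
  S \ del = {ball_in(b3,rmD), carry(b5,left), robot_in(rmD)}
  ∪ add   = {ball_in(b3,rmD), ball_in(b4,rmD), carry(b5,left), free(right), robot_in(rmD)}

== RESULT ==
["ball_in(b3,rmD)", "ball_in(b4,rmD)", "carry(b5,left)", "free(right)", "robot_in(rmD)"]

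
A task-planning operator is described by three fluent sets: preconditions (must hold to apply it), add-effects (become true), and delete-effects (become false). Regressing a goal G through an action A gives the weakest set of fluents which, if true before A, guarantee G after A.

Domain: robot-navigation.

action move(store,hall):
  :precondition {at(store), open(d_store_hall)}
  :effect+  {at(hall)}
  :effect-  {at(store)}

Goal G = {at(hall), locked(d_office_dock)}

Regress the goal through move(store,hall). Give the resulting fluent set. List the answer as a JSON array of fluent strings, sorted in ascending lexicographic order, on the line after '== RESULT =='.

Regress:
  G ∩ del = {}  (empty — regression defined)
  G \ add = {at(hall), locked(d_office_dock)} \ {at(hall)} = {locked(d_office_dock)}
  ∪ pre   = {locked(d_office_dock)} ∪ {at(store), open(d_store_hall)}
          = {at(store), locked(d_office_dock), open(d_store_hall)}

== RESULT ==
["at(store)", "locked(d_office_dock)", "open(d_store_hall)"]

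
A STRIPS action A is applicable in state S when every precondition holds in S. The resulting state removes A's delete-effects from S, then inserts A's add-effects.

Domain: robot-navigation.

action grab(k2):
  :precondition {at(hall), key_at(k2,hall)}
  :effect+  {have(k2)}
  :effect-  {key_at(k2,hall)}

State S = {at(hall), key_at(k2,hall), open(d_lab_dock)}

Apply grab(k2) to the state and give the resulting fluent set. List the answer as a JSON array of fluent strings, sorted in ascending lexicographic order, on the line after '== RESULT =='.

Progress:
  pre ⊆ S: {at(hall), key_at(k2,hall)} ⊆ S  — applicable
  S \ del = {at(hall), open(d_lab_dock)}
  ∪ add   = {at(hall), have(k2), open(d_lab_dock)}

== RESULT ==
["at(hall)", "have(k2)", "open(d_lab_dock)"]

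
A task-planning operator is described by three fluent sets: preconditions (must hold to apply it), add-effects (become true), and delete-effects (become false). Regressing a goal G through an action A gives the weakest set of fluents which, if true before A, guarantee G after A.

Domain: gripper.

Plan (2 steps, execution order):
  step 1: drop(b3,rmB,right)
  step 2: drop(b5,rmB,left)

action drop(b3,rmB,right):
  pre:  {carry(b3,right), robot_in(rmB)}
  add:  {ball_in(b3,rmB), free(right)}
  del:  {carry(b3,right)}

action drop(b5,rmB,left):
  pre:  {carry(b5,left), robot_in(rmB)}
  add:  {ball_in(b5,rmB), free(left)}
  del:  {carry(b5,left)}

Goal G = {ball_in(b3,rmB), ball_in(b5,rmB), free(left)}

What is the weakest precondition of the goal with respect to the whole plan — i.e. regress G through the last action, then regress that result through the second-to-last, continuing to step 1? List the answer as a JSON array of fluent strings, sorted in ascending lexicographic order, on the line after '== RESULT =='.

Work backward from the goal:
  through step 2 (drop(b5,rmB,left)): drop {ball_in(b5,rmB), free(left)}, keep {ball_in(b3,rmB)}, require {carry(b5,left), robot_in(rmB)}
    → {ball_in(b3,rmB), carry(b5,left), robot_in(rmB)}
  through step 1 (drop(b3,rmB,right)): drop {ball_in(b3,rmB)}, keep {carry(b5,left), robot_in(rmB)}, require {carry(b3,right), robot_in(rmB)}
    → {carry(b3,right), carry(b5,left), robot_in(rmB)}

== RESULT ==
["carry(b3,right)", "carry(b5,left)", "robot_in(rmB)"]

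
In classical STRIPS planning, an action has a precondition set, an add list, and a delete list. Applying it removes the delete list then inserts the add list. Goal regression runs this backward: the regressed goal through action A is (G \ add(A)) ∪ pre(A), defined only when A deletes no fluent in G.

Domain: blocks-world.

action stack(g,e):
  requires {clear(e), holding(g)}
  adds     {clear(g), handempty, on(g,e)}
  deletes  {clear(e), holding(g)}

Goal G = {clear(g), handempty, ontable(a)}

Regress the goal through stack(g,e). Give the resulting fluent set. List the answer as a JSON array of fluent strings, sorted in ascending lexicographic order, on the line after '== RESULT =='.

Compute (G \ add) ∪ pre:
  G ∩ del = {}  (empty — regression defined)
  G \ add = {clear(g), handempty, ontable(a)} \ {clear(g), handempty, on(g,e)} = {ontable(a)}
  ∪ pre   = {ontable(a)} ∪ {clear(e), holding(g)}
          = {clear(e), holding(g), ontable(a)}

== RESULT ==
["clear(e)", "holding(g)", "ontable(a)"]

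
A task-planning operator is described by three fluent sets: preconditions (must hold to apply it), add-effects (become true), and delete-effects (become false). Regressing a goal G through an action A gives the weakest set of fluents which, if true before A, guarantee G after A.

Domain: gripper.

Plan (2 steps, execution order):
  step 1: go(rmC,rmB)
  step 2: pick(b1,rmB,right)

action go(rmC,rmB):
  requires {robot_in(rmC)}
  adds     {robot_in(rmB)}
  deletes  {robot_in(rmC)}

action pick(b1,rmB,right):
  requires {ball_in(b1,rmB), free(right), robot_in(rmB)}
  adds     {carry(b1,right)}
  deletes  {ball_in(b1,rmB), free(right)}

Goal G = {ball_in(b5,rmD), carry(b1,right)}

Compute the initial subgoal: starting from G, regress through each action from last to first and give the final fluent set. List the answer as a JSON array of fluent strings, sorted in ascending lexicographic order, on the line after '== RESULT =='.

Work backward from the goal:
  through step 2 (pick(b1,rmB,right)): drop {carry(b1,right)}, keep {ball_in(b5,rmD)}, require {ball_in(b1,rmB), free(right), robot_in(rmB)}
    → {ball_in(b1,rmB), ball_in(b5,rmD), free(right), robot_in(rmB)}
  through step 1 (go(rmC,rmB)): drop {robot_in(rmB)}, keep {ball_in(b1,rmB), ball_in(b5,rmD), free(right)}, require {robot_in(rmC)}
    → {ball_in(b1,rmB), ball_in(b5,rmD), free(right), robot_in(rmC)}

== RESULT ==
["ball_in(b1,rmB)", "ball_in(b5,rmD)", "free(right)", "robot_in(rmC)"]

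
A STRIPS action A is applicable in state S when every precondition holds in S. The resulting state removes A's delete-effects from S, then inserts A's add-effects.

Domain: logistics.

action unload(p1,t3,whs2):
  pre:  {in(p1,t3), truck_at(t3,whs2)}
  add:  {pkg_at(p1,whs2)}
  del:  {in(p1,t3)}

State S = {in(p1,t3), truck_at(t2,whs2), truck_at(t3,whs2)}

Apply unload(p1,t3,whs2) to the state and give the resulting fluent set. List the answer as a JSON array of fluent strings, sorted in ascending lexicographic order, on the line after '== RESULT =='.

Compute (S \ del) ∪ add:
  pre ⊆ S: {in(p1,t3), truck_at(t3,whs2)} ⊆ S  — applicable
  S \ del = {truck_at(t2,whs2), truck_at(t3,whs2)}
  ∪ add   = {pkg_at(p1,whs2), truck_at(t2,whs2), truck_at(t3,whs2)}

== RESULT ==
["pkg_at(p1,whs2)", "truck_at(t2,whs2)", "truck_at(t3,whs2)"]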